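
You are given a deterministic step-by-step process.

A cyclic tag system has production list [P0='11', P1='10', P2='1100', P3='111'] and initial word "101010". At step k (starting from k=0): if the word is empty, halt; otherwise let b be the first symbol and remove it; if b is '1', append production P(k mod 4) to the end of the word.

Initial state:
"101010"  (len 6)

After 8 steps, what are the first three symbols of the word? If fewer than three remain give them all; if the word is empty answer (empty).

110

gen 0: "101010"  (len 6)
gen 1: "0101011"  (len 7)
gen 2: "101011"  (len 6)
gen 3: "010111100"  (len 9)
gen 4: "10111100"  (len 8)
gen 5: "011110011"  (len 9)
gen 6: "11110011"  (len 8)
gen 7: "11100111100"  (len 11)
gen 8: "1100111100111"  (len 13)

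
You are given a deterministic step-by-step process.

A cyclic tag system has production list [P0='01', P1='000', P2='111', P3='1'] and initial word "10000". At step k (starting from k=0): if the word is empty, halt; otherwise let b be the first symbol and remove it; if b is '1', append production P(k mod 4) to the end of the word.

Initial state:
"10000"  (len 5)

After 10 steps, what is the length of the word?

[0] "10000"  (len 5)
[1] "000001"  (len 6)
[2] "00001"  (len 5)
[3] "0001"  (len 4)
[4] "001"  (len 3)
[5] "01"  (len 2)
[6] "1"  (len 1)
[7] "111"  (len 3)
[8] "111"  (len 3)
[9] "1101"  (len 4)
[10] "101000"  (len 6)

6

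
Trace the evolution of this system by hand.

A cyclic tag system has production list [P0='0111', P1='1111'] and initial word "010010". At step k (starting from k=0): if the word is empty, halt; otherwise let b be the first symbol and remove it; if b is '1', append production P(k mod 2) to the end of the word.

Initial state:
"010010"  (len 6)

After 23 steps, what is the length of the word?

47

gen 0: "010010"  (len 6)
gen 1: "10010"  (len 5)
gen 2: "00101111"  (len 8)
gen 3: "0101111"  (len 7)
gen 4: "101111"  (len 6)
gen 5: "011110111"  (len 9)
gen 6: "11110111"  (len 8)
gen 7: "11101110111"  (len 11)
gen 8: "11011101111111"  (len 14)
gen 9: "10111011111110111"  (len 17)
gen 10: "01110111111101111111"  (len 20)
gen 11: "1110111111101111111"  (len 19)
gen 12: "1101111111011111111111"  (len 22)
gen 13: "1011111110111111111110111"  (len 25)
gen 14: "0111111101111111111101111111"  (len 28)
gen 15: "111111101111111111101111111"  (len 27)
gen 16: "111111011111111111011111111111"  (len 30)
gen 17: "111110111111111110111111111110111"  (len 33)
gen 18: "111101111111111101111111111101111111"  (len 36)
gen 19: "111011111111111011111111111011111110111"  (len 39)
gen 20: "110111111111110111111111110111111101111111"  (len 42)
gen 21: "101111111111101111111111101111111011111110111"  (len 45)
gen 22: "011111111111011111111111011111110111111101111111"  (len 48)
gen 23: "11111111111011111111111011111110111111101111111"  (len 47)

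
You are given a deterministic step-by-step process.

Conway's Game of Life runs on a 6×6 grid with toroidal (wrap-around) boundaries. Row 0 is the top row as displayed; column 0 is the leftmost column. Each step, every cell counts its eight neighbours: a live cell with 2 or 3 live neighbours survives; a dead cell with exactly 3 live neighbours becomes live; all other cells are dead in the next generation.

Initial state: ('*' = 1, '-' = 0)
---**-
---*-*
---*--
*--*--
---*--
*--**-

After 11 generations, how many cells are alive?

12

gen 0: ---**-
---*-*
---*--
*--*--
---*--
*--**-
gen 1: --*---
--**--
--**--
--***-
--**-*
--*--*
gen 2: -**---
-*----
-*----
-*----
-*---*
-**-*-
gen 3: *--*--
**----
***---
-**---
-*----
---*--
gen 4: ***---
-----*
------
------
-*----
--*---
gen 5: ***---
**----
------
------
------
*-*---
gen 6: --*--*
*-*---
------
------
------
*-*---
gen 7: *-**-*
-*----
------
------
------
-*----
gen 8: *-*---
***---
------
------
------
***---
gen 9: ---*-*
*-*---
-*----
------
-*----
*-*---
gen 10: *-**-*
***---
-*----
------
-*----
***---
gen 11: ---*-*
---*-*
***---
------
***---
---*-*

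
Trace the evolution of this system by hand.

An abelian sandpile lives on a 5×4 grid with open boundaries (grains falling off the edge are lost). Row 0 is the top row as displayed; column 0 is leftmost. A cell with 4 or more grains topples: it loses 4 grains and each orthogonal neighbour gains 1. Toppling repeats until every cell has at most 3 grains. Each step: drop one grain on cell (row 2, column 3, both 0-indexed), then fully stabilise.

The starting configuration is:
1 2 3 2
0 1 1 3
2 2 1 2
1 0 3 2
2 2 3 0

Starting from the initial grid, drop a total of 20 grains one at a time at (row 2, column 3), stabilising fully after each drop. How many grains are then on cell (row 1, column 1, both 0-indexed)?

gen 0: 1 2 3 2
0 1 1 3
2 2 1 2
1 0 3 2
2 2 3 0
gen 1: 1 2 3 2
0 1 1 3
2 2 1 3
1 0 3 2
2 2 3 0
gen 2: 1 2 3 3
0 1 2 0
2 2 2 1
1 0 3 3
2 2 3 0
gen 3: 1 2 3 3
0 1 2 0
2 2 2 2
1 0 3 3
2 2 3 0
gen 4: 1 2 3 3
0 1 2 0
2 2 2 3
1 0 3 3
2 2 3 0
gen 5: 1 2 3 3
0 1 3 1
2 3 0 2
1 1 2 1
2 3 0 2
gen 6: 1 2 3 3
0 1 3 1
2 3 0 3
1 1 2 1
2 3 0 2
gen 7: 1 2 3 3
0 1 3 2
2 3 1 0
1 1 2 2
2 3 0 2
gen 8: 1 2 3 3
0 1 3 2
2 3 1 1
1 1 2 2
2 3 0 2
gen 9: 1 2 3 3
0 1 3 2
2 3 1 2
1 1 2 2
2 3 0 2
gen 10: 1 2 3 3
0 1 3 2
2 3 1 3
1 1 2 2
2 3 0 2
gen 11: 1 2 3 3
0 1 3 3
2 3 2 0
1 1 2 3
2 3 0 2
gen 12: 1 2 3 3
0 1 3 3
2 3 2 1
1 1 2 3
2 3 0 2
gen 13: 1 2 3 3
0 1 3 3
2 3 2 2
1 1 2 3
2 3 0 2
gen 14: 1 2 3 3
0 1 3 3
2 3 2 3
1 1 2 3
2 3 0 2
gen 15: 1 3 1 1
0 3 2 2
3 0 2 3
1 3 0 1
2 3 1 3
gen 16: 1 3 1 1
0 3 2 3
3 0 3 0
1 3 0 2
2 3 1 3
gen 17: 1 3 1 1
0 3 2 3
3 0 3 1
1 3 0 2
2 3 1 3
gen 18: 1 3 1 1
0 3 2 3
3 0 3 2
1 3 0 2
2 3 1 3
gen 19: 1 3 1 1
0 3 2 3
3 0 3 3
1 3 0 2
2 3 1 3
gen 20: 2 0 3 2
1 1 1 1
3 2 1 2
1 3 1 3
2 3 1 3

1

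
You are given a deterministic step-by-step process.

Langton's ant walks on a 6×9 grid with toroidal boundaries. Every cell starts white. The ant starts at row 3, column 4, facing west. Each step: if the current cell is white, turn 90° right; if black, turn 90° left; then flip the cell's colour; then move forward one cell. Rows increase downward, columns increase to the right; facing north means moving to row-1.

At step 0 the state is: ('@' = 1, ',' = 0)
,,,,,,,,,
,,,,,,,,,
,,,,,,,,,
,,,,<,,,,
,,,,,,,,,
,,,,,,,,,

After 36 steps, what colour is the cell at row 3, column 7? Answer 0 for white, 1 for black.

t=0: ,,,,,,,,,
,,,,,,,,,
,,,,,,,,,
,,,,<,,,,
,,,,,,,,,
,,,,,,,,,
t=1: ,,,,,,,,,
,,,,,,,,,
,,,,^,,,,
,,,,@,,,,
,,,,,,,,,
,,,,,,,,,
t=2: ,,,,,,,,,
,,,,,,,,,
,,,,@>,,,
,,,,@,,,,
,,,,,,,,,
,,,,,,,,,
t=3: ,,,,,,,,,
,,,,,,,,,
,,,,@@,,,
,,,,@v,,,
,,,,,,,,,
,,,,,,,,,
t=4: ,,,,,,,,,
,,,,,,,,,
,,,,@@,,,
,,,,<@,,,
,,,,,,,,,
,,,,,,,,,
t=5: ,,,,,,,,,
,,,,,,,,,
,,,,@@,,,
,,,,,@,,,
,,,,v,,,,
,,,,,,,,,
t=6: ,,,,,,,,,
,,,,,,,,,
,,,,@@,,,
,,,,,@,,,
,,,<@,,,,
,,,,,,,,,
t=7: ,,,,,,,,,
,,,,,,,,,
,,,,@@,,,
,,,^,@,,,
,,,@@,,,,
,,,,,,,,,
t=8: ,,,,,,,,,
,,,,,,,,,
,,,,@@,,,
,,,@>@,,,
,,,@@,,,,
,,,,,,,,,
t=9: ,,,,,,,,,
,,,,,,,,,
,,,,@@,,,
,,,@@@,,,
,,,@v,,,,
,,,,,,,,,
t=10: ,,,,,,,,,
,,,,,,,,,
,,,,@@,,,
,,,@@@,,,
,,,@,>,,,
,,,,,,,,,
t=11: ,,,,,,,,,
,,,,,,,,,
,,,,@@,,,
,,,@@@,,,
,,,@,@,,,
,,,,,v,,,
t=12: ,,,,,,,,,
,,,,,,,,,
,,,,@@,,,
,,,@@@,,,
,,,@,@,,,
,,,,<@,,,
t=13: ,,,,,,,,,
,,,,,,,,,
,,,,@@,,,
,,,@@@,,,
,,,@^@,,,
,,,,@@,,,
t=14: ,,,,,,,,,
,,,,,,,,,
,,,,@@,,,
,,,@@@,,,
,,,@@>,,,
,,,,@@,,,
t=15: ,,,,,,,,,
,,,,,,,,,
,,,,@@,,,
,,,@@^,,,
,,,@@,,,,
,,,,@@,,,
t=16: ,,,,,,,,,
,,,,,,,,,
,,,,@@,,,
,,,@<,,,,
,,,@@,,,,
,,,,@@,,,
t=17: ,,,,,,,,,
,,,,,,,,,
,,,,@@,,,
,,,@,,,,,
,,,@v,,,,
,,,,@@,,,
t=18: ,,,,,,,,,
,,,,,,,,,
,,,,@@,,,
,,,@,,,,,
,,,@,>,,,
,,,,@@,,,
t=19: ,,,,,,,,,
,,,,,,,,,
,,,,@@,,,
,,,@,,,,,
,,,@,@,,,
,,,,@v,,,
t=20: ,,,,,,,,,
,,,,,,,,,
,,,,@@,,,
,,,@,,,,,
,,,@,@,,,
,,,,@,>,,
t=21: ,,,,,,v,,
,,,,,,,,,
,,,,@@,,,
,,,@,,,,,
,,,@,@,,,
,,,,@,@,,
t=22: ,,,,,<@,,
,,,,,,,,,
,,,,@@,,,
,,,@,,,,,
,,,@,@,,,
,,,,@,@,,
t=23: ,,,,,@@,,
,,,,,,,,,
,,,,@@,,,
,,,@,,,,,
,,,@,@,,,
,,,,@^@,,
t=24: ,,,,,@@,,
,,,,,,,,,
,,,,@@,,,
,,,@,,,,,
,,,@,@,,,
,,,,@@>,,
t=25: ,,,,,@@,,
,,,,,,,,,
,,,,@@,,,
,,,@,,,,,
,,,@,@^,,
,,,,@@,,,
t=26: ,,,,,@@,,
,,,,,,,,,
,,,,@@,,,
,,,@,,,,,
,,,@,@@>,
,,,,@@,,,
t=27: ,,,,,@@,,
,,,,,,,,,
,,,,@@,,,
,,,@,,,,,
,,,@,@@@,
,,,,@@,v,
t=28: ,,,,,@@,,
,,,,,,,,,
,,,,@@,,,
,,,@,,,,,
,,,@,@@@,
,,,,@@<@,
t=29: ,,,,,@@,,
,,,,,,,,,
,,,,@@,,,
,,,@,,,,,
,,,@,@^@,
,,,,@@@@,
t=30: ,,,,,@@,,
,,,,,,,,,
,,,,@@,,,
,,,@,,,,,
,,,@,<,@,
,,,,@@@@,
t=31: ,,,,,@@,,
,,,,,,,,,
,,,,@@,,,
,,,@,,,,,
,,,@,,,@,
,,,,@v@@,
t=32: ,,,,,@@,,
,,,,,,,,,
,,,,@@,,,
,,,@,,,,,
,,,@,,,@,
,,,,@,>@,
t=33: ,,,,,@@,,
,,,,,,,,,
,,,,@@,,,
,,,@,,,,,
,,,@,,^@,
,,,,@,,@,
t=34: ,,,,,@@,,
,,,,,,,,,
,,,,@@,,,
,,,@,,,,,
,,,@,,@>,
,,,,@,,@,
t=35: ,,,,,@@,,
,,,,,,,,,
,,,,@@,,,
,,,@,,,^,
,,,@,,@,,
,,,,@,,@,
t=36: ,,,,,@@,,
,,,,,,,,,
,,,,@@,,,
,,,@,,,@>
,,,@,,@,,
,,,,@,,@,

1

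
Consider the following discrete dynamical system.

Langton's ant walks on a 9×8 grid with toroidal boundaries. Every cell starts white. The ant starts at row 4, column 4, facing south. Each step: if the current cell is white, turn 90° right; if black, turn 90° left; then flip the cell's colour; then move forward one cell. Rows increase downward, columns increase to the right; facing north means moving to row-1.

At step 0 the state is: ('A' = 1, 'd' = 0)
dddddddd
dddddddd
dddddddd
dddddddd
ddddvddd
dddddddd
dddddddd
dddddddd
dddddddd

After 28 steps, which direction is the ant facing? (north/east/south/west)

south

[0] dddddddd
dddddddd
dddddddd
dddddddd
ddddvddd
dddddddd
dddddddd
dddddddd
dddddddd
[1] dddddddd
dddddddd
dddddddd
dddddddd
ddd<Addd
dddddddd
dddddddd
dddddddd
dddddddd
[2] dddddddd
dddddddd
dddddddd
ddd^dddd
dddAAddd
dddddddd
dddddddd
dddddddd
dddddddd
[3] dddddddd
dddddddd
dddddddd
dddA>ddd
dddAAddd
dddddddd
dddddddd
dddddddd
dddddddd
[4] dddddddd
dddddddd
dddddddd
dddAAddd
dddAvddd
dddddddd
dddddddd
dddddddd
dddddddd
[5] dddddddd
dddddddd
dddddddd
dddAAddd
dddAd>dd
dddddddd
dddddddd
dddddddd
dddddddd
[6] dddddddd
dddddddd
dddddddd
dddAAddd
dddAdAdd
dddddvdd
dddddddd
dddddddd
dddddddd
[7] dddddddd
dddddddd
dddddddd
dddAAddd
dddAdAdd
dddd<Add
dddddddd
dddddddd
dddddddd
[8] dddddddd
dddddddd
dddddddd
dddAAddd
dddA^Add
ddddAAdd
dddddddd
dddddddd
dddddddd
[9] dddddddd
dddddddd
dddddddd
dddAAddd
dddAA>dd
ddddAAdd
dddddddd
dddddddd
dddddddd
[10] dddddddd
dddddddd
dddddddd
dddAA^dd
dddAAddd
ddddAAdd
dddddddd
dddddddd
dddddddd
[11] dddddddd
dddddddd
dddddddd
dddAAA>d
dddAAddd
ddddAAdd
dddddddd
dddddddd
dddddddd
[12] dddddddd
dddddddd
dddddddd
dddAAAAd
dddAAdvd
ddddAAdd
dddddddd
dddddddd
dddddddd
[13] dddddddd
dddddddd
dddddddd
dddAAAAd
dddAA<Ad
ddddAAdd
dddddddd
dddddddd
dddddddd
[14] dddddddd
dddddddd
dddddddd
dddAA^Ad
dddAAAAd
ddddAAdd
dddddddd
dddddddd
dddddddd
[15] dddddddd
dddddddd
dddddddd
dddA<dAd
dddAAAAd
ddddAAdd
dddddddd
dddddddd
dddddddd
[16] dddddddd
dddddddd
dddddddd
dddAddAd
dddAvAAd
ddddAAdd
dddddddd
dddddddd
dddddddd
[17] dddddddd
dddddddd
dddddddd
dddAddAd
dddAd>Ad
ddddAAdd
dddddddd
dddddddd
dddddddd
[18] dddddddd
dddddddd
dddddddd
dddAd^Ad
dddAddAd
ddddAAdd
dddddddd
dddddddd
dddddddd
[19] dddddddd
dddddddd
dddddddd
dddAdA>d
dddAddAd
ddddAAdd
dddddddd
dddddddd
dddddddd
[20] dddddddd
dddddddd
dddddd^d
dddAdAdd
dddAddAd
ddddAAdd
dddddddd
dddddddd
dddddddd
[21] dddddddd
dddddddd
ddddddA>
dddAdAdd
dddAddAd
ddddAAdd
dddddddd
dddddddd
dddddddd
[22] dddddddd
dddddddd
ddddddAA
dddAdAdv
dddAddAd
ddddAAdd
dddddddd
dddddddd
dddddddd
[23] dddddddd
dddddddd
ddddddAA
dddAdA<A
dddAddAd
ddddAAdd
dddddddd
dddddddd
dddddddd
[24] dddddddd
dddddddd
dddddd^A
dddAdAAA
dddAddAd
ddddAAdd
dddddddd
dddddddd
dddddddd
[25] dddddddd
dddddddd
ddddd<dA
dddAdAAA
dddAddAd
ddddAAdd
dddddddd
dddddddd
dddddddd
[26] dddddddd
ddddd^dd
dddddAdA
dddAdAAA
dddAddAd
ddddAAdd
dddddddd
dddddddd
dddddddd
[27] dddddddd
dddddA>d
dddddAdA
dddAdAAA
dddAddAd
ddddAAdd
dddddddd
dddddddd
dddddddd
[28] dddddddd
dddddAAd
dddddAvA
dddAdAAA
dddAddAd
ddddAAdd
dddddddd
dddddddd
dddddddd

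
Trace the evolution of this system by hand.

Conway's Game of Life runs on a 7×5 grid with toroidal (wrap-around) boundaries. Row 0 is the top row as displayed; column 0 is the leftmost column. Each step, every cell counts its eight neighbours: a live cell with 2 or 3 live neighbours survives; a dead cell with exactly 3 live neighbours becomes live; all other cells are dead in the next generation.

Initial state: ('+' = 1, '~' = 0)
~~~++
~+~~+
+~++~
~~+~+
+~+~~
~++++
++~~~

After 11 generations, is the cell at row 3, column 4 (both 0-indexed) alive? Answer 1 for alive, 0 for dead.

0) ~~~++
~+~~+
+~++~
~~+~+
+~+~~
~++++
++~~~
1) ~++++
~+~~~
+~+~~
+~+~+
+~~~~
~~~++
~+~~~
2) ~+~+~
~~~~+
+~+++
+~~++
++~~~
+~~~+
~+~~~
3) +~+~~
~+~~~
~++~~
~~~~~
~+~+~
~~~~+
~++~+
4) +~++~
+~~~~
~++~~
~+~~~
~~~~~
~+~~+
~++~+
5) +~++~
+~~++
+++~~
~++~~
+~~~~
~+++~
~~~~+
6) +++~~
~~~~~
~~~~~
~~+~~
+~~+~
+++++
+~~~+
7) ++~~+
~+~~~
~~~~~
~~~~~
+~~~~
~~+~~
~~~~~
8) ++~~~
~+~~~
~~~~~
~~~~~
~~~~~
~~~~~
++~~~
9) ~~+~~
++~~~
~~~~~
~~~~~
~~~~~
~~~~~
++~~~
10) ~~+~~
~+~~~
~~~~~
~~~~~
~~~~~
~~~~~
~+~~~
11) ~++~~
~~~~~
~~~~~
~~~~~
~~~~~
~~~~~
~~~~~

0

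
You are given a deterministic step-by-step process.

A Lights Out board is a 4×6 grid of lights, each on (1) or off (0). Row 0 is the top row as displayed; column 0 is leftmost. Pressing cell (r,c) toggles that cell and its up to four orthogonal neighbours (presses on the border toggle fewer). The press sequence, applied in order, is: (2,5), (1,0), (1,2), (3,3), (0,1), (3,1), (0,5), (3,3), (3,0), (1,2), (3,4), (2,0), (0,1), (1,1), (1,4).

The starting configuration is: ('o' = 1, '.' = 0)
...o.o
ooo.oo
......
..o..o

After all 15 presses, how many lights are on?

13

k=0  ...o.o
ooo.oo
......
..o..o
k=1  ...o.o
ooo.o.
....oo
..o...
k=2  o..o.o
..o.o.
o...oo
..o...
k=3  o.oo.o
.o.oo.
o.o.oo
..o...
k=4  o.oo.o
.o.oo.
o.oooo
...oo.
k=5  .o.o.o
...oo.
o.oooo
...oo.
k=6  .o.o.o
...oo.
oooooo
ooooo.
k=7  .o.oo.
...ooo
oooooo
ooooo.
k=8  .o.oo.
...ooo
ooo.oo
oo....
k=9  .o.oo.
...ooo
.oo.oo
......
k=10  .oooo.
.oo.oo
.o..oo
......
k=11  .oooo.
.oo.oo
.o...o
...ooo
k=12  .oooo.
ooo.oo
o....o
o..ooo
k=13  o..oo.
o.o.oo
o....o
o..ooo
k=14  oo.oo.
.o..oo
oo...o
o..ooo
k=15  oo.o..
.o.o..
oo..oo
o..ooo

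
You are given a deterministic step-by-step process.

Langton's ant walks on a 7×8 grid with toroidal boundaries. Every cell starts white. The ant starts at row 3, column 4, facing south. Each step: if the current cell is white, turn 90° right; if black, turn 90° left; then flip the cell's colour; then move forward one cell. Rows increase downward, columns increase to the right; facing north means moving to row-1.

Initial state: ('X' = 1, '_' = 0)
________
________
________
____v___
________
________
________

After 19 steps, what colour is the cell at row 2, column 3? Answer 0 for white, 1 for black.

1

step 0: ________
________
________
____v___
________
________
________
step 1: ________
________
________
___<X___
________
________
________
step 2: ________
________
___^____
___XX___
________
________
________
step 3: ________
________
___X>___
___XX___
________
________
________
step 4: ________
________
___XX___
___Xv___
________
________
________
step 5: ________
________
___XX___
___X_>__
________
________
________
step 6: ________
________
___XX___
___X_X__
_____v__
________
________
step 7: ________
________
___XX___
___X_X__
____<X__
________
________
step 8: ________
________
___XX___
___X^X__
____XX__
________
________
step 9: ________
________
___XX___
___XX>__
____XX__
________
________
step 10: ________
________
___XX^__
___XX___
____XX__
________
________
step 11: ________
________
___XXX>_
___XX___
____XX__
________
________
step 12: ________
________
___XXXX_
___XX_v_
____XX__
________
________
step 13: ________
________
___XXXX_
___XX<X_
____XX__
________
________
step 14: ________
________
___XX^X_
___XXXX_
____XX__
________
________
step 15: ________
________
___X<_X_
___XXXX_
____XX__
________
________
step 16: ________
________
___X__X_
___XvXX_
____XX__
________
________
step 17: ________
________
___X__X_
___X_>X_
____XX__
________
________
step 18: ________
________
___X_^X_
___X__X_
____XX__
________
________
step 19: ________
________
___X_X>_
___X__X_
____XX__
________
________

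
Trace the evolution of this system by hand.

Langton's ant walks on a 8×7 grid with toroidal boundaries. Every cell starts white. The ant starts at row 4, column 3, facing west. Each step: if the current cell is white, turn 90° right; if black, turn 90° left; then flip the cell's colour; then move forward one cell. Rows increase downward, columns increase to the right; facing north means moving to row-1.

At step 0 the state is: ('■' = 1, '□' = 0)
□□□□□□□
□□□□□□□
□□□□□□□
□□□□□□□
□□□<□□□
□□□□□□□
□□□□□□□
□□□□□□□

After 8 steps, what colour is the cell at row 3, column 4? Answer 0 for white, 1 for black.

[0] □□□□□□□
□□□□□□□
□□□□□□□
□□□□□□□
□□□<□□□
□□□□□□□
□□□□□□□
□□□□□□□
[1] □□□□□□□
□□□□□□□
□□□□□□□
□□□^□□□
□□□■□□□
□□□□□□□
□□□□□□□
□□□□□□□
[2] □□□□□□□
□□□□□□□
□□□□□□□
□□□■>□□
□□□■□□□
□□□□□□□
□□□□□□□
□□□□□□□
[3] □□□□□□□
□□□□□□□
□□□□□□□
□□□■■□□
□□□■v□□
□□□□□□□
□□□□□□□
□□□□□□□
[4] □□□□□□□
□□□□□□□
□□□□□□□
□□□■■□□
□□□<■□□
□□□□□□□
□□□□□□□
□□□□□□□
[5] □□□□□□□
□□□□□□□
□□□□□□□
□□□■■□□
□□□□■□□
□□□v□□□
□□□□□□□
□□□□□□□
[6] □□□□□□□
□□□□□□□
□□□□□□□
□□□■■□□
□□□□■□□
□□<■□□□
□□□□□□□
□□□□□□□
[7] □□□□□□□
□□□□□□□
□□□□□□□
□□□■■□□
□□^□■□□
□□■■□□□
□□□□□□□
□□□□□□□
[8] □□□□□□□
□□□□□□□
□□□□□□□
□□□■■□□
□□■>■□□
□□■■□□□
□□□□□□□
□□□□□□□

1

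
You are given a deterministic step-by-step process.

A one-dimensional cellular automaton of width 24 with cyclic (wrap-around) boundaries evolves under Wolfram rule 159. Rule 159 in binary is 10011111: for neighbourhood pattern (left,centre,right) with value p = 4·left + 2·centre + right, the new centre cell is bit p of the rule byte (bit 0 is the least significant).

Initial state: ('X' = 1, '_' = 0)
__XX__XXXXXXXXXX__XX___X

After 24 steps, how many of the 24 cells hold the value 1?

0) __XX__XXXXXXXXXX__XX___X
1) XXX_XXXXXXXXXXX_XXX_XXXX
2) XX__XXXXXXXXXX__XX__XXXX
3) X_XXXXXXXXXXX_XXX_XXXXXX
4) __XXXXXXXXXX__XX__XXXXXX
5) XXXXXXXXXXX_XXX_XXXXXXX_
6) XXXXXXXXXX__XX__XXXXXX__
7) XXXXXXXXX_XXX_XXXXXXX_XX
8) XXXXXXXX__XX__XXXXXX__XX
9) XXXXXXX_XXX_XXXXXXX_XXXX
10) XXXXXX__XX__XXXXXX__XXXX
11) XXXXX_XXX_XXXXXXX_XXXXXX
12) XXXX__XX__XXXXXX__XXXXXX
13) XXX_XXX_XXXXXXX_XXXXXXXX
14) XX__XX__XXXXXX__XXXXXXXX
15) X_XXX_XXXXXXX_XXXXXXXXXX
16) __XX__XXXXXX__XXXXXXXXXX
17) XXX_XXXXXXX_XXXXXXXXXXX_
18) XX__XXXXXX__XXXXXXXXXX__
19) X_XXXXXXX_XXXXXXXXXXX_XX
20) __XXXXXX__XXXXXXXXXX__XX
21) XXXXXXX_XXXXXXXXXXX_XXX_
22) XXXXXX__XXXXXXXXXX__XX__
23) XXXXX_XXXXXXXXXXX_XXX_XX
24) XXXX__XXXXXXXXXX__XX__XX

18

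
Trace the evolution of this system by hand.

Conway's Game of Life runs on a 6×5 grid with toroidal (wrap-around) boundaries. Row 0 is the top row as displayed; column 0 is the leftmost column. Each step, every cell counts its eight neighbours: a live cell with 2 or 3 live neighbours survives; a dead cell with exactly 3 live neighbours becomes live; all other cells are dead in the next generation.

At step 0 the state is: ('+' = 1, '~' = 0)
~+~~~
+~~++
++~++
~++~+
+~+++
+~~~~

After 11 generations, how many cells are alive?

8

0) ~+~~~
+~~++
++~++
~++~+
+~+++
+~~~~
1) ~+~~~
~~~+~
~~~~~
~~~~~
~~+~~
+~++~
2) ~+~++
~~~~~
~~~~~
~~~~~
~+++~
~~++~
3) ~~~++
~~~~~
~~~~~
~~+~~
~+~+~
+~~~~
4) ~~~~+
~~~~~
~~~~~
~~+~~
~++~~
+~++~
5) ~~~++
~~~~~
~~~~~
~++~~
~~~~~
+~+++
6) +~+~~
~~~~~
~~~~~
~~~~~
+~~~+
+~+~~
7) ~~~~~
~~~~~
~~~~~
~~~~~
++~~+
+~~+~
8) ~~~~~
~~~~~
~~~~~
+~~~~
++~~+
++~~~
9) ~~~~~
~~~~~
~~~~~
++~~+
~~~~+
~+~~+
10) ~~~~~
~~~~~
+~~~~
+~~~+
~+~++
+~~~~
11) ~~~~~
~~~~~
+~~~+
~+~+~
~+~+~
+~~~+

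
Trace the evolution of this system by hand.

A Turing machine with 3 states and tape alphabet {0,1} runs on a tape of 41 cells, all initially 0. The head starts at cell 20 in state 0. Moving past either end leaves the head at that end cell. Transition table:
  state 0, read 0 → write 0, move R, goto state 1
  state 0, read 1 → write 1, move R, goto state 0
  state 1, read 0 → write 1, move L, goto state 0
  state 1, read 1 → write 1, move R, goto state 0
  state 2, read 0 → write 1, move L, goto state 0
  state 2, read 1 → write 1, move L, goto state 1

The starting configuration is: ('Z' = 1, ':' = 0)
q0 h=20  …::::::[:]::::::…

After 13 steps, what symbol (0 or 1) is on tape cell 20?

0

[0] q0 h=20  …::::::[:]::::::…
[1] q1 h=21  …::::::[:]::::::…
[2] q0 h=20  …::::::[:]Z:::::…
[3] q1 h=21  …::::::[Z]::::::…
[4] q0 h=22  …:::::Z[:]::::::…
[5] q1 h=23  …::::Z:[:]::::::…
[6] q0 h=22  …:::::Z[:]Z:::::…
[7] q1 h=23  …::::Z:[Z]::::::…
[8] q0 h=24  …:::Z:Z[:]::::::…
[9] q1 h=25  …::Z:Z:[:]::::::…
[10] q0 h=24  …:::Z:Z[:]Z:::::…
[11] q1 h=25  …::Z:Z:[Z]::::::…
[12] q0 h=26  …:Z:Z:Z[:]::::::…
[13] q1 h=27  …Z:Z:Z:[:]::::::…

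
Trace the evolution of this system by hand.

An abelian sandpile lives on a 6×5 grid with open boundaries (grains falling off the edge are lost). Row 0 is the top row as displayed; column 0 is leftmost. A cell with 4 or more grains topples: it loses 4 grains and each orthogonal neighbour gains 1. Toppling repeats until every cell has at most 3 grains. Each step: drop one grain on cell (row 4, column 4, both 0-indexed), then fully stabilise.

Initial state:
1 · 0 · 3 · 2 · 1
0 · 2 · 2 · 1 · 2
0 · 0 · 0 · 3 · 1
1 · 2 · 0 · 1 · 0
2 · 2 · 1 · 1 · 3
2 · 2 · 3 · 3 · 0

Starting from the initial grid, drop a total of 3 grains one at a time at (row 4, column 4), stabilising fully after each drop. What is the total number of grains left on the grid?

k=0  1 · 0 · 3 · 2 · 1
0 · 2 · 2 · 1 · 2
0 · 0 · 0 · 3 · 1
1 · 2 · 0 · 1 · 0
2 · 2 · 1 · 1 · 3
2 · 2 · 3 · 3 · 0
k=1  1 · 0 · 3 · 2 · 1
0 · 2 · 2 · 1 · 2
0 · 0 · 0 · 3 · 1
1 · 2 · 0 · 1 · 1
2 · 2 · 1 · 2 · 0
2 · 2 · 3 · 3 · 1
k=2  1 · 0 · 3 · 2 · 1
0 · 2 · 2 · 1 · 2
0 · 0 · 0 · 3 · 1
1 · 2 · 0 · 1 · 1
2 · 2 · 1 · 2 · 1
2 · 2 · 3 · 3 · 1
k=3  1 · 0 · 3 · 2 · 1
0 · 2 · 2 · 1 · 2
0 · 0 · 0 · 3 · 1
1 · 2 · 0 · 1 · 1
2 · 2 · 1 · 2 · 2
2 · 2 · 3 · 3 · 1

43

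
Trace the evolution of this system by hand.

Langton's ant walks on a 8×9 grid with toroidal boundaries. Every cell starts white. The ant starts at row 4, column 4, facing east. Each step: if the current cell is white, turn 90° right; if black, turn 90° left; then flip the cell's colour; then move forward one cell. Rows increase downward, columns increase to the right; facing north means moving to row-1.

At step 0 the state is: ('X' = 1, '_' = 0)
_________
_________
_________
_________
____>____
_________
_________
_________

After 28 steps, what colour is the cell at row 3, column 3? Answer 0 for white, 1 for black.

1

k=0  _________
_________
_________
_________
____>____
_________
_________
_________
k=1  _________
_________
_________
_________
____X____
____v____
_________
_________
k=2  _________
_________
_________
_________
____X____
___<X____
_________
_________
k=3  _________
_________
_________
_________
___^X____
___XX____
_________
_________
k=4  _________
_________
_________
_________
___X>____
___XX____
_________
_________
k=5  _________
_________
_________
____^____
___X_____
___XX____
_________
_________
k=6  _________
_________
_________
____X>___
___X_____
___XX____
_________
_________
k=7  _________
_________
_________
____XX___
___X_v___
___XX____
_________
_________
k=8  _________
_________
_________
____XX___
___X<X___
___XX____
_________
_________
k=9  _________
_________
_________
____^X___
___XXX___
___XX____
_________
_________
k=10  _________
_________
_________
___<_X___
___XXX___
___XX____
_________
_________
k=11  _________
_________
___^_____
___X_X___
___XXX___
___XX____
_________
_________
k=12  _________
_________
___X>____
___X_X___
___XXX___
___XX____
_________
_________
k=13  _________
_________
___XX____
___XvX___
___XXX___
___XX____
_________
_________
k=14  _________
_________
___XX____
___<XX___
___XXX___
___XX____
_________
_________
k=15  _________
_________
___XX____
____XX___
___vXX___
___XX____
_________
_________
k=16  _________
_________
___XX____
____XX___
____>X___
___XX____
_________
_________
k=17  _________
_________
___XX____
____^X___
_____X___
___XX____
_________
_________
k=18  _________
_________
___XX____
___<_X___
_____X___
___XX____
_________
_________
k=19  _________
_________
___^X____
___X_X___
_____X___
___XX____
_________
_________
k=20  _________
_________
__<_X____
___X_X___
_____X___
___XX____
_________
_________
k=21  _________
__^______
__X_X____
___X_X___
_____X___
___XX____
_________
_________
k=22  _________
__X>_____
__X_X____
___X_X___
_____X___
___XX____
_________
_________
k=23  _________
__XX_____
__XvX____
___X_X___
_____X___
___XX____
_________
_________
k=24  _________
__XX_____
__<XX____
___X_X___
_____X___
___XX____
_________
_________
k=25  _________
__XX_____
___XX____
__vX_X___
_____X___
___XX____
_________
_________
k=26  _________
__XX_____
___XX____
_<XX_X___
_____X___
___XX____
_________
_________
k=27  _________
__XX_____
_^_XX____
_XXX_X___
_____X___
___XX____
_________
_________
k=28  _________
__XX_____
_X>XX____
_XXX_X___
_____X___
___XX____
_________
_________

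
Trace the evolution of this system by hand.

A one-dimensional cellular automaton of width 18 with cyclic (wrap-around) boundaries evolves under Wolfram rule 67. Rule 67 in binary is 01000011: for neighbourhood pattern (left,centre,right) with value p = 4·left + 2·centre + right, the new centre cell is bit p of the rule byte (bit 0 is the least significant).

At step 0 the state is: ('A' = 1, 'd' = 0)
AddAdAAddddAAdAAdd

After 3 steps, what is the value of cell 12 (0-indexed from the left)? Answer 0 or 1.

1

0) AddAdAAddddAAdAAdd
1) ddAdddAdAAAdAddAdA
2) dAddAAddddAdddAddd
3) AddAdAdAAAddAAddAA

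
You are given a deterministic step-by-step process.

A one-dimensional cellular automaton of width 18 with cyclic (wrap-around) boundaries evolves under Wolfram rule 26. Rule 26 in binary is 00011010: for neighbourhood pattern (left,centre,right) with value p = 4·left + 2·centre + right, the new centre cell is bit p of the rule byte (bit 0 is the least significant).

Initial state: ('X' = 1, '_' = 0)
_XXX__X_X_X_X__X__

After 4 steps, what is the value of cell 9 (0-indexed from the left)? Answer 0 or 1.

0

0) _XXX__X_X_X_X__X__
1) XX__XX_______XX_X_
2) X_XXX_X_____XX____
3) __X____X___XX_X__X
4) XX_X__X_X_XX___XX_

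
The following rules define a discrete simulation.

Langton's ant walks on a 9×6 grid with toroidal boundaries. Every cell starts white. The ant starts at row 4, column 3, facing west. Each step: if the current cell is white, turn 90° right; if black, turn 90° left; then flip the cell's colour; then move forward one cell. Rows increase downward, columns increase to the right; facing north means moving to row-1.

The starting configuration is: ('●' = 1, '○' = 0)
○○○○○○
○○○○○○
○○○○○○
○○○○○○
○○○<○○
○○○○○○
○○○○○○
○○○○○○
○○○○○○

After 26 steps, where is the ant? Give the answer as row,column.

gen 0: ○○○○○○
○○○○○○
○○○○○○
○○○○○○
○○○<○○
○○○○○○
○○○○○○
○○○○○○
○○○○○○
gen 1: ○○○○○○
○○○○○○
○○○○○○
○○○^○○
○○○●○○
○○○○○○
○○○○○○
○○○○○○
○○○○○○
gen 2: ○○○○○○
○○○○○○
○○○○○○
○○○●>○
○○○●○○
○○○○○○
○○○○○○
○○○○○○
○○○○○○
gen 3: ○○○○○○
○○○○○○
○○○○○○
○○○●●○
○○○●v○
○○○○○○
○○○○○○
○○○○○○
○○○○○○
gen 4: ○○○○○○
○○○○○○
○○○○○○
○○○●●○
○○○<●○
○○○○○○
○○○○○○
○○○○○○
○○○○○○
gen 5: ○○○○○○
○○○○○○
○○○○○○
○○○●●○
○○○○●○
○○○v○○
○○○○○○
○○○○○○
○○○○○○
gen 6: ○○○○○○
○○○○○○
○○○○○○
○○○●●○
○○○○●○
○○<●○○
○○○○○○
○○○○○○
○○○○○○
gen 7: ○○○○○○
○○○○○○
○○○○○○
○○○●●○
○○^○●○
○○●●○○
○○○○○○
○○○○○○
○○○○○○
gen 8: ○○○○○○
○○○○○○
○○○○○○
○○○●●○
○○●>●○
○○●●○○
○○○○○○
○○○○○○
○○○○○○
gen 9: ○○○○○○
○○○○○○
○○○○○○
○○○●●○
○○●●●○
○○●v○○
○○○○○○
○○○○○○
○○○○○○
gen 10: ○○○○○○
○○○○○○
○○○○○○
○○○●●○
○○●●●○
○○●○>○
○○○○○○
○○○○○○
○○○○○○
gen 11: ○○○○○○
○○○○○○
○○○○○○
○○○●●○
○○●●●○
○○●○●○
○○○○v○
○○○○○○
○○○○○○
gen 12: ○○○○○○
○○○○○○
○○○○○○
○○○●●○
○○●●●○
○○●○●○
○○○<●○
○○○○○○
○○○○○○
gen 13: ○○○○○○
○○○○○○
○○○○○○
○○○●●○
○○●●●○
○○●^●○
○○○●●○
○○○○○○
○○○○○○
gen 14: ○○○○○○
○○○○○○
○○○○○○
○○○●●○
○○●●●○
○○●●>○
○○○●●○
○○○○○○
○○○○○○
gen 15: ○○○○○○
○○○○○○
○○○○○○
○○○●●○
○○●●^○
○○●●○○
○○○●●○
○○○○○○
○○○○○○
gen 16: ○○○○○○
○○○○○○
○○○○○○
○○○●●○
○○●<○○
○○●●○○
○○○●●○
○○○○○○
○○○○○○
gen 17: ○○○○○○
○○○○○○
○○○○○○
○○○●●○
○○●○○○
○○●v○○
○○○●●○
○○○○○○
○○○○○○
gen 18: ○○○○○○
○○○○○○
○○○○○○
○○○●●○
○○●○○○
○○●○>○
○○○●●○
○○○○○○
○○○○○○
gen 19: ○○○○○○
○○○○○○
○○○○○○
○○○●●○
○○●○○○
○○●○●○
○○○●v○
○○○○○○
○○○○○○
gen 20: ○○○○○○
○○○○○○
○○○○○○
○○○●●○
○○●○○○
○○●○●○
○○○●○>
○○○○○○
○○○○○○
gen 21: ○○○○○○
○○○○○○
○○○○○○
○○○●●○
○○●○○○
○○●○●○
○○○●○●
○○○○○v
○○○○○○
gen 22: ○○○○○○
○○○○○○
○○○○○○
○○○●●○
○○●○○○
○○●○●○
○○○●○●
○○○○<●
○○○○○○
gen 23: ○○○○○○
○○○○○○
○○○○○○
○○○●●○
○○●○○○
○○●○●○
○○○●^●
○○○○●●
○○○○○○
gen 24: ○○○○○○
○○○○○○
○○○○○○
○○○●●○
○○●○○○
○○●○●○
○○○●●>
○○○○●●
○○○○○○
gen 25: ○○○○○○
○○○○○○
○○○○○○
○○○●●○
○○●○○○
○○●○●^
○○○●●○
○○○○●●
○○○○○○
gen 26: ○○○○○○
○○○○○○
○○○○○○
○○○●●○
○○●○○○
>○●○●●
○○○●●○
○○○○●●
○○○○○○

5,0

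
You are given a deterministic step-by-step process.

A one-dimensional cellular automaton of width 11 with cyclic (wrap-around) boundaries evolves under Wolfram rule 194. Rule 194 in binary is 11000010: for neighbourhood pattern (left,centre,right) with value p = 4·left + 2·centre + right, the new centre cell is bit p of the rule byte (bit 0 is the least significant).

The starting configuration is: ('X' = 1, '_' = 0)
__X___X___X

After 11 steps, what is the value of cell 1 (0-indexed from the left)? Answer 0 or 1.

0

0) __X___X___X
1) _X___X___X_
2) X___X___X__
3) ___X___X__X
4) __X___X__X_
5) _X___X__X__
6) X___X__X___
7) ___X__X___X
8) __X__X___X_
9) _X__X___X__
10) X__X___X___
11) __X___X___X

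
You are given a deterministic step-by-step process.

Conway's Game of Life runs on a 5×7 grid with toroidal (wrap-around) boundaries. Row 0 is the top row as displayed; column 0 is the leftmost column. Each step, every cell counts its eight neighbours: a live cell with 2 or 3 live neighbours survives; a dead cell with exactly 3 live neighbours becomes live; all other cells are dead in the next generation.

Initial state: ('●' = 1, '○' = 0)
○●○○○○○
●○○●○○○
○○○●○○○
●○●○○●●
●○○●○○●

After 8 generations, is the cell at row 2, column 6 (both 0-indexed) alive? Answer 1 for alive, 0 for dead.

0

step 0: ○●○○○○○
●○○●○○○
○○○●○○○
●○●○○●●
●○○●○○●
step 1: ○●●○○○●
○○●○○○○
●●●●●○○
●●●●●●○
○○●○○●○
step 2: ○●●●○○○
○○○○○○○
●○○○○●●
●○○○○●○
○○○○○●○
step 3: ○○●○○○○
●●●○○○●
●○○○○●○
●○○○●●○
○●●○●○●
step 4: ○○○○○●●
●○●○○○●
○○○○●●○
●○○●●○○
●●●○●○●
step 5: ○○●●○○○
●○○○●○○
●●○○●●○
●○●○○○○
○●●○●○○
step 6: ○○●○●○○
●○●○●●●
●○○●●●○
●○●○●●●
○○○○○○○
step 7: ○●○○●○●
●○●○○○○
○○●○○○○
●●○○○○○
○●○○●○●
step 8: ○●●●○○●
●○●●○○○
●○●○○○○
●●●○○○○
○●●○○○●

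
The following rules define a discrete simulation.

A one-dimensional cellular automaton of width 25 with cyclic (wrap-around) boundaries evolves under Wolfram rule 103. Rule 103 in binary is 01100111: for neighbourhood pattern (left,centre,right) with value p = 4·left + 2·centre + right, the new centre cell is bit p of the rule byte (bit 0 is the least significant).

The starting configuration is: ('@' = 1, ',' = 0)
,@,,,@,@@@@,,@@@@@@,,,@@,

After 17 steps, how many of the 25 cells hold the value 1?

16

t=0: ,@,,,@,@@@@,,@@@@@@,,,@@,
t=1: @@,@@@@,,,@,@,,,,,@,@@,@,
t=2: ,@@,,,@,@@@@@,@@@@@@,@@@@
t=3: @,@,@@@@,,,,@@,,,,,@@,,,@
t=4: @@@@,,,@,@@@,@,@@@@,@,@@,
t=5: ,,,@,@@@@,,@@@@,,,@@@@,@@
t=6: ,@@@@,,,@,@,,,@,@@,,,@@,@
t=7: @,,,@,@@@@@,@@@@,@,@@,@@@
t=8: @,@@@@,,,,@@,,,@@@@,@@,,,
t=9: @@,,,@,@@@,@,@@,,,@@,@,@@
t=10: ,@,@@@@,,@@@@,@,@@,@@@@,,
t=11: @@@,,,@,@,,,@@@@,@@,,,@,@
t=12: ,,@,@@@@@,@@,,,@@,@,@@@@,
t=13: @@@@,,,,@@,@,@@,@@@@,,,@,
t=14: ,,,@,@@@,@@@@,@@,,,@,@@@@
t=15: ,@@@@,,@@,,,@@,@,@@@@,,,@
t=16: @,,,@,@,@,@@,@@@@,,,@,@@@
t=17: @,@@@@@@@@,@@,,,@,@@@@,,,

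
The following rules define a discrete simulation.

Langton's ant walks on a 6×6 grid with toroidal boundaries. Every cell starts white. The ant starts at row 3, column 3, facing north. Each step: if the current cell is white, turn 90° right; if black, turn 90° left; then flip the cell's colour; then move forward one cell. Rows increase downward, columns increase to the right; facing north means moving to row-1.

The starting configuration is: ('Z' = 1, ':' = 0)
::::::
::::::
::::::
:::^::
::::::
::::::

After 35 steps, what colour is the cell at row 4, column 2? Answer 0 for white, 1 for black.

0

step 0: ::::::
::::::
::::::
:::^::
::::::
::::::
step 1: ::::::
::::::
::::::
:::Z>:
::::::
::::::
step 2: ::::::
::::::
::::::
:::ZZ:
::::v:
::::::
step 3: ::::::
::::::
::::::
:::ZZ:
:::<Z:
::::::
step 4: ::::::
::::::
::::::
:::^Z:
:::ZZ:
::::::
step 5: ::::::
::::::
::::::
::<:Z:
:::ZZ:
::::::
step 6: ::::::
::::::
::^:::
::Z:Z:
:::ZZ:
::::::
step 7: ::::::
::::::
::Z>::
::Z:Z:
:::ZZ:
::::::
step 8: ::::::
::::::
::ZZ::
::ZvZ:
:::ZZ:
::::::
step 9: ::::::
::::::
::ZZ::
::<ZZ:
:::ZZ:
::::::
step 10: ::::::
::::::
::ZZ::
:::ZZ:
::vZZ:
::::::
step 11: ::::::
::::::
::ZZ::
:::ZZ:
:<ZZZ:
::::::
step 12: ::::::
::::::
::ZZ::
:^:ZZ:
:ZZZZ:
::::::
step 13: ::::::
::::::
::ZZ::
:Z>ZZ:
:ZZZZ:
::::::
step 14: ::::::
::::::
::ZZ::
:ZZZZ:
:ZvZZ:
::::::
step 15: ::::::
::::::
::ZZ::
:ZZZZ:
:Z:>Z:
::::::
step 16: ::::::
::::::
::ZZ::
:ZZ^Z:
:Z::Z:
::::::
step 17: ::::::
::::::
::ZZ::
:Z<:Z:
:Z::Z:
::::::
step 18: ::::::
::::::
::ZZ::
:Z::Z:
:Zv:Z:
::::::
step 19: ::::::
::::::
::ZZ::
:Z::Z:
:<Z:Z:
::::::
step 20: ::::::
::::::
::ZZ::
:Z::Z:
::Z:Z:
:v::::
step 21: ::::::
::::::
::ZZ::
:Z::Z:
::Z:Z:
<Z::::
step 22: ::::::
::::::
::ZZ::
:Z::Z:
^:Z:Z:
ZZ::::
step 23: ::::::
::::::
::ZZ::
:Z::Z:
Z>Z:Z:
ZZ::::
step 24: ::::::
::::::
::ZZ::
:Z::Z:
ZZZ:Z:
Zv::::
step 25: ::::::
::::::
::ZZ::
:Z::Z:
ZZZ:Z:
Z:>:::
step 26: ::v:::
::::::
::ZZ::
:Z::Z:
ZZZ:Z:
Z:Z:::
step 27: :<Z:::
::::::
::ZZ::
:Z::Z:
ZZZ:Z:
Z:Z:::
step 28: :ZZ:::
::::::
::ZZ::
:Z::Z:
ZZZ:Z:
Z^Z:::
step 29: :ZZ:::
::::::
::ZZ::
:Z::Z:
ZZZ:Z:
ZZ>:::
step 30: :ZZ:::
::::::
::ZZ::
:Z::Z:
ZZ^:Z:
ZZ::::
step 31: :ZZ:::
::::::
::ZZ::
:Z::Z:
Z<::Z:
ZZ::::
step 32: :ZZ:::
::::::
::ZZ::
:Z::Z:
Z:::Z:
Zv::::
step 33: :ZZ:::
::::::
::ZZ::
:Z::Z:
Z:::Z:
Z:>:::
step 34: :Zv:::
::::::
::ZZ::
:Z::Z:
Z:::Z:
Z:Z:::
step 35: :Z:>::
::::::
::ZZ::
:Z::Z:
Z:::Z:
Z:Z:::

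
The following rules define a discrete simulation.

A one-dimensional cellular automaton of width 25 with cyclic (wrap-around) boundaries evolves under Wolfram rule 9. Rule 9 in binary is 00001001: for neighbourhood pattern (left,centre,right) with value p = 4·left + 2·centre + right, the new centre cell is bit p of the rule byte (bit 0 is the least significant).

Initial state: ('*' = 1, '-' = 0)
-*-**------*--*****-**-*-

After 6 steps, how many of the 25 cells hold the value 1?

0) -*-**------*--*****-**-*-
1) ---*--****----*-----*----
2) **----*----**---***---***
3) ---**---**-*--*-*---*-*--
4) **-*--*-*---------*-----*
5) ----------*******---***-*
6) -********-*-------*-*----

11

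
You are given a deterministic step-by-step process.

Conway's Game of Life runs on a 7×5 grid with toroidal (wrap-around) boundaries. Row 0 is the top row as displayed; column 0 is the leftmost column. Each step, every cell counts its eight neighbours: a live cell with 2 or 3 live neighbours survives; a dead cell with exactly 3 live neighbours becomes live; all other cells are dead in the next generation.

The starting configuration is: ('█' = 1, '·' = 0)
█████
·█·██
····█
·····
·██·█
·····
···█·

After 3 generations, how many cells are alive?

2

[0] █████
·█·██
····█
·····
·██·█
·····
···█·
[1] ·█···
·█···
█··██
█··█·
·····
··██·
██·█·
[2] ·█···
·██·█
████·
█··█·
··███
·████
██·██
[3] ·····
····█
·····
█····
·····
·····
·····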